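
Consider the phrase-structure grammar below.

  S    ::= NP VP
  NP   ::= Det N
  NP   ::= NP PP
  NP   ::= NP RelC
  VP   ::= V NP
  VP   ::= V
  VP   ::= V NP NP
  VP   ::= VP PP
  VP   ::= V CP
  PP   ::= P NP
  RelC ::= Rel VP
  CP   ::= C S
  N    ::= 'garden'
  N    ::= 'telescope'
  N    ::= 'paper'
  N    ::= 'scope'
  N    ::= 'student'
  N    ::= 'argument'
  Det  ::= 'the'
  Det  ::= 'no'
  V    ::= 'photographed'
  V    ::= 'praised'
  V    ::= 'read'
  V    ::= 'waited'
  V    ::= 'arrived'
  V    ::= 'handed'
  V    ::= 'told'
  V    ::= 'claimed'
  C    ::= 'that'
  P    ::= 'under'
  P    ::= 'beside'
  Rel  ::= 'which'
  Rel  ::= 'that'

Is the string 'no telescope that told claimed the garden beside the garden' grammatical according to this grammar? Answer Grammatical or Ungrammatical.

Grammatical

S
  NP
    NP
      Det: no
      N: telescope
    RelC
      Rel: that
      VP
        V: told
  VP
    V: claimed
    NP
      NP
        Det: the
        N: garden
      PP
        P: beside
        NP
          Det: the
          N: garden
Every word is introduced by a lexical rule and the phrasal rules combine the resulting categories into a single S.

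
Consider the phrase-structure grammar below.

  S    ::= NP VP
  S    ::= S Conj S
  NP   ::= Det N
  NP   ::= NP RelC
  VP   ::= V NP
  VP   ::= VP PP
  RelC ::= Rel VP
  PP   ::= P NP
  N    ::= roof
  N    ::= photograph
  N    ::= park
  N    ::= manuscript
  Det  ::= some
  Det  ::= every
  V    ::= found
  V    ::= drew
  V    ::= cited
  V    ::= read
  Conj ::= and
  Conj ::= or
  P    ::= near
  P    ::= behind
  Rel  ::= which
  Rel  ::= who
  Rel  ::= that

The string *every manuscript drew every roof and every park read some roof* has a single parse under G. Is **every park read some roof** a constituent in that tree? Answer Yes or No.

Yes

[S [S [NP [Det every] [N manuscript]] [VP [V drew] [NP [Det every] [N roof]]]] [Conj and] [S [NP [Det every] [N park]] [VP [V read] [NP [Det some] [N roof]]]]]
The words 'every park read some roof' are exhaustively dominated by a single S node (built by S → NP VP), so they form a constituent.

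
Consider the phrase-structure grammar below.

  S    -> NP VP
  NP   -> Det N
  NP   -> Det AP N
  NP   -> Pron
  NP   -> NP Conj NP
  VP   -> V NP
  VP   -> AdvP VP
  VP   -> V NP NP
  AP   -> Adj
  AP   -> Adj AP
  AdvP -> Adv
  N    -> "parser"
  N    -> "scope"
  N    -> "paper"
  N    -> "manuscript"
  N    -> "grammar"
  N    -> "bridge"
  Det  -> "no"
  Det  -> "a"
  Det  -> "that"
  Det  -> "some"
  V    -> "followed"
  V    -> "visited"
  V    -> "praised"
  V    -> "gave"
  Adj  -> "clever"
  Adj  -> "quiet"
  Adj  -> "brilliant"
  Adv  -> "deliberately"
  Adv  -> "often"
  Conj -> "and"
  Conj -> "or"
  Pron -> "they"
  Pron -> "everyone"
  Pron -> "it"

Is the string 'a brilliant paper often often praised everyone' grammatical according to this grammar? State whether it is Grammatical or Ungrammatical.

Grammatical

S
  NP
    Det: a
    AP
      Adj: brilliant
    N: paper
  VP
    AdvP
      Adv: often
    VP
      AdvP
        Adv: often
      VP
        V: praised
        NP
          Pron: everyone
Each bracket corresponds to one application of a listed rule, so the string is derivable from S.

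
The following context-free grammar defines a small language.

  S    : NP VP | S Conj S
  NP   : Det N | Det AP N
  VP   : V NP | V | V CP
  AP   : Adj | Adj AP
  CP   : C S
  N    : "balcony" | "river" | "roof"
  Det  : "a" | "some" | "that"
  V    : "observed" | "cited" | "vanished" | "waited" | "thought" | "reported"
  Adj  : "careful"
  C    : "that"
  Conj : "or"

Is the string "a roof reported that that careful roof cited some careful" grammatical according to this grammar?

For S → NP VP, the only prefix that parses as NP is 'a roof', but the remainder 'reported that that careful roof cited some careful' is not a VP under these rules. The alternative S rule S → S Conj S likewise has no satisfying split.

Ungrammatical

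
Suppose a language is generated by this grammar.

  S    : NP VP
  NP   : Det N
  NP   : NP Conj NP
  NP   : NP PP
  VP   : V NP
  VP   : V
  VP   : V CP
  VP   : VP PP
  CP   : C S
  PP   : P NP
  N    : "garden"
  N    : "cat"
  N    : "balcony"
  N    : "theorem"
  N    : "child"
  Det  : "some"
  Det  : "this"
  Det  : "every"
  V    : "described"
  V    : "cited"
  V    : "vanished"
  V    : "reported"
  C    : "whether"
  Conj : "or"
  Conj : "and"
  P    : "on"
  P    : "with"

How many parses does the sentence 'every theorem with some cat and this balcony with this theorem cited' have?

Two of the 5 distinct bracketings:
[S [NP [NP [NP [Det every] [N theorem]] [PP [P with] [NP [Det some] [N cat]]]] [Conj and] [NP [NP [Det this] [N balcony]] [PP [P with] [NP [Det this] [N theorem]]]]] [VP [V cited]]]
[S [NP [NP [Det every] [N theorem]] [PP [P with] [NP [NP [Det some] [N cat]] [Conj and] [NP [NP [Det this] [N balcony]] [PP [P with] [NP [Det this] [N theorem]]]]]]] [VP [V cited]]]
The trees differ in how a recursive rule is bracketed over the same span.

5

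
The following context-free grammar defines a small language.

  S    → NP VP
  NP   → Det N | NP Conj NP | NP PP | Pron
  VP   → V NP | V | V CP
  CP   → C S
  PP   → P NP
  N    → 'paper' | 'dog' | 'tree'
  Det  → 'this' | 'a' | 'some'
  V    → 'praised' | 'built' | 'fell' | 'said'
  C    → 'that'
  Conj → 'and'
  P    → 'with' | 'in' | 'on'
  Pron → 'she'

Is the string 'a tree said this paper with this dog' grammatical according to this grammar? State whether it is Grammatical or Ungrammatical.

S
  NP
    Det: a
    N: tree
  VP
    V: said
    NP
      NP
        Det: this
        N: paper
      PP
        P: with
        NP
          Det: this
          N: dog
The bracketing above is licensed at every node by one of the given productions, with S at the root.

Grammatical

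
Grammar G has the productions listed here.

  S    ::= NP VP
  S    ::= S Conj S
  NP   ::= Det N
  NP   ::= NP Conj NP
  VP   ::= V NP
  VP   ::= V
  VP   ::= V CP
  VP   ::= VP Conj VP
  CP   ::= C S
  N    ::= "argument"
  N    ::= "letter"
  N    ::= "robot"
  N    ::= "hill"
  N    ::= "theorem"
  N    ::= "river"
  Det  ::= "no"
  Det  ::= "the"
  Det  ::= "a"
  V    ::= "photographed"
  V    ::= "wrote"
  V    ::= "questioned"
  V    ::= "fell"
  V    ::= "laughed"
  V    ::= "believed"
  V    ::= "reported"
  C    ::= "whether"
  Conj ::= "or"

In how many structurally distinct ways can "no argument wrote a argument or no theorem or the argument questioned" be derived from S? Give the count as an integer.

The two bracketings:
[S [S [NP [Det no] [N argument]] [VP [V wrote] [NP [Det a] [N argument]]]] [Conj or] [S [NP [NP [Det no] [N theorem]] [Conj or] [NP [Det the] [N argument]]] [VP [V questioned]]]]
[S [S [NP [Det no] [N argument]] [VP [V wrote] [NP [NP [Det a] [N argument]] [Conj or] [NP [Det no] [N theorem]]]]] [Conj or] [S [NP [Det the] [N argument]] [VP [V questioned]]]]
The trees differ in how a recursive rule is bracketed over the same span.

2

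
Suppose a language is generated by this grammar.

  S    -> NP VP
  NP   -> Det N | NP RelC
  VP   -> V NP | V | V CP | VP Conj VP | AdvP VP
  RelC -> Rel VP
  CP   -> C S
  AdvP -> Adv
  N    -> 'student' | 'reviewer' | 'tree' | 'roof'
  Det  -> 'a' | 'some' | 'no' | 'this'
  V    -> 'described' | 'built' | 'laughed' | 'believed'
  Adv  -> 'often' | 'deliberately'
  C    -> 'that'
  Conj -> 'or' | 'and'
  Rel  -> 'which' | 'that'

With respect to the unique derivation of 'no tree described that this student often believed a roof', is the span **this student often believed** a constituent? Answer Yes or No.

[S [NP [Det no] [N tree]] [VP [V described] [CP [C that] [S [NP [Det this] [N student]] [VP [AdvP [Adv often]] [VP [V believed] [NP [Det a] [N roof]]]]]]]]
The smallest constituent containing 'this student often believed' is the S spanning 'this student often believed a roof'; no single node in the tree dominates exactly the given words.

No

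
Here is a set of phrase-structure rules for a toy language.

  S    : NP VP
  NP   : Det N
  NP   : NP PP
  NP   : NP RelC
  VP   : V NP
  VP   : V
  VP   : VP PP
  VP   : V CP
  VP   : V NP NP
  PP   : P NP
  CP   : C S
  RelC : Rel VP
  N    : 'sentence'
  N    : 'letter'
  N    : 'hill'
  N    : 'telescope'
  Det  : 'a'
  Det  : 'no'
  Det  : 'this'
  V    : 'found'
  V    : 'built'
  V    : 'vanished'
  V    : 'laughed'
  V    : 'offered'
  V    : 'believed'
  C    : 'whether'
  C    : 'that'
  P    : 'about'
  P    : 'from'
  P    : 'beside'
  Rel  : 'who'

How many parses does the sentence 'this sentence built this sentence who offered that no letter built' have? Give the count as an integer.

1

[S [NP [Det this] [N sentence]] [VP [V built] [NP [NP [Det this] [N sentence]] [RelC [Rel who] [VP [V offered] [CP [C that] [S [NP [Det no] [N letter]] [VP [V built]]]]]]]]]
No rule offers an alternative attachment or grouping for any span, so this is the only derivation.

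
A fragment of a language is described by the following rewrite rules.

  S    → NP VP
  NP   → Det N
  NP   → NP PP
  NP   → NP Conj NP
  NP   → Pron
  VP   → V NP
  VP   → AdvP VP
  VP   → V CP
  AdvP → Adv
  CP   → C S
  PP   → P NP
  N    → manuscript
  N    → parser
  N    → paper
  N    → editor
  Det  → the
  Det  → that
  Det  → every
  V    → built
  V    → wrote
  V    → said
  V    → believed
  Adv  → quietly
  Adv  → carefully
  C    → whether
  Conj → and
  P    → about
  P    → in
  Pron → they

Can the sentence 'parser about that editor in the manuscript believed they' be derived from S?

For S → NP VP, no prefix of the string parses as an NP.

Ungrammatical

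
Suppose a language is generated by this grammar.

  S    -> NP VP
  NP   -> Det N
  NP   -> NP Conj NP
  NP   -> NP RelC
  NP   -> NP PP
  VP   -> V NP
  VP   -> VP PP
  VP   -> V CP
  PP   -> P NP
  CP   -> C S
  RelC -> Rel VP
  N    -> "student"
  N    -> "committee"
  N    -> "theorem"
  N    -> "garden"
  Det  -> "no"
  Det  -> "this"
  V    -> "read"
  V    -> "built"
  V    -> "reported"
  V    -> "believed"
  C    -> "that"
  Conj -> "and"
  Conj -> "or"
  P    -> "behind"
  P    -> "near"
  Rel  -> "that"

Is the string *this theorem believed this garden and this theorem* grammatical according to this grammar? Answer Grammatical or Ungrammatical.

Grammatical

[S [NP [Det this] [N theorem]] [VP [V believed] [NP [NP [Det this] [N garden]] [Conj and] [NP [Det this] [N theorem]]]]]
The bracketing above is licensed at every node by one of the given productions, with S at the root.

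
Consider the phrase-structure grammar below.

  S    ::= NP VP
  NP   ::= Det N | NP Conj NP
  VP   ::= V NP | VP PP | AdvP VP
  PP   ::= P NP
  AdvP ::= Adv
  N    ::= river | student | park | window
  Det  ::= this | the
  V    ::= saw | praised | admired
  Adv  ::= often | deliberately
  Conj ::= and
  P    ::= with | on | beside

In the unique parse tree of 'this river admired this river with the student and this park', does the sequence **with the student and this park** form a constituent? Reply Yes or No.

[S [NP [Det this] [N river]] [VP [VP [V admired] [NP [Det this] [N river]]] [PP [P with] [NP [NP [Det the] [N student]] [Conj and] [NP [Det this] [N park]]]]]]
The words 'with the student and this park' are exhaustively dominated by a single PP node (built by PP → P NP), so they form a constituent.

Yes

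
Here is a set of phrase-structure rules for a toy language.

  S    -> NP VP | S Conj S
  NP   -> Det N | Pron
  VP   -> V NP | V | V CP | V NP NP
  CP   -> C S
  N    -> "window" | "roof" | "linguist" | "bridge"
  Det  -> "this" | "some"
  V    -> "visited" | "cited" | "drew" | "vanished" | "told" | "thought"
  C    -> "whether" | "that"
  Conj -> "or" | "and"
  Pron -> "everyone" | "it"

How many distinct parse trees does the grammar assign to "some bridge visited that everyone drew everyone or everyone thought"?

The two bracketings:
[S [NP [Det some] [N bridge]] [VP [V visited] [CP [C that] [S [S [NP [Pron everyone]] [VP [V drew] [NP [Pron everyone]]]] [Conj or] [S [NP [Pron everyone]] [VP [V thought]]]]]]]
[S [S [NP [Det some] [N bridge]] [VP [V visited] [CP [C that] [S [NP [Pron everyone]] [VP [V drew] [NP [Pron everyone]]]]]]] [Conj or] [S [NP [Pron everyone]] [VP [V thought]]]]
The trees differ in how a recursive rule is bracketed over the same span.

2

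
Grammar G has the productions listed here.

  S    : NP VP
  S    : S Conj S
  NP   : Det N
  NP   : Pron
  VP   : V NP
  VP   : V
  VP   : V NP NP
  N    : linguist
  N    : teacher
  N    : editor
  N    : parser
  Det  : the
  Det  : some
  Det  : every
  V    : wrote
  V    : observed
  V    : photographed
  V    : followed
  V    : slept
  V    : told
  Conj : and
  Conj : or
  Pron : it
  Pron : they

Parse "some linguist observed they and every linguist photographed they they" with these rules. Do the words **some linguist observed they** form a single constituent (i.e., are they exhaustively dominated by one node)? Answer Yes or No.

Yes

[S [S [NP [Det some] [N linguist]] [VP [V observed] [NP [Pron they]]]] [Conj and] [S [NP [Det every] [N linguist]] [VP [V photographed] [NP [Pron they]] [NP [Pron they]]]]]
The words 'some linguist observed they' are exhaustively dominated by a single S node (built by S → NP VP), so they form a constituent.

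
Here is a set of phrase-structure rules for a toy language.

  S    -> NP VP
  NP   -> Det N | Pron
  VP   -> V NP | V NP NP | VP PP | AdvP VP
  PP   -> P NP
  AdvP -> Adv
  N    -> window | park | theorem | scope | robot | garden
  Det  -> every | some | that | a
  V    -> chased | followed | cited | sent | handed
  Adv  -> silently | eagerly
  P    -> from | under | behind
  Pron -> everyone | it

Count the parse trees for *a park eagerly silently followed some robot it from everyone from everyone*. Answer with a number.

Two of the 6 distinct bracketings:
[S [NP [Det a] [N park]] [VP [VP [VP [AdvP [Adv eagerly]] [VP [AdvP [Adv silently]] [VP [V followed] [NP [Det some] [N robot]] [NP [Pron it]]]]] [PP [P from] [NP [Pron everyone]]]] [PP [P from] [NP [Pron everyone]]]]]
[S [NP [Det a] [N park]] [VP [VP [AdvP [Adv eagerly]] [VP [VP [AdvP [Adv silently]] [VP [V followed] [NP [Det some] [N robot]] [NP [Pron it]]]] [PP [P from] [NP [Pron everyone]]]]] [PP [P from] [NP [Pron everyone]]]]]
The trees differ in how a recursive rule is bracketed over the same span.

6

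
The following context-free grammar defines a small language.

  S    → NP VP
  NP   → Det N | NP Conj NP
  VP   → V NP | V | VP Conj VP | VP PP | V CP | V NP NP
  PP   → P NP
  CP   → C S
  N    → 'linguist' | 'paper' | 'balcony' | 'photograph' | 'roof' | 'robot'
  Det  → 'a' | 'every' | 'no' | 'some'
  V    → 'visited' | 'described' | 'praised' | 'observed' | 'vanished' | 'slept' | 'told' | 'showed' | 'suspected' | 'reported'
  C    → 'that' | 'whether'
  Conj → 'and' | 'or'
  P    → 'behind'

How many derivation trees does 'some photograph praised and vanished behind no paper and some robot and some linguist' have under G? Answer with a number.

4

Two of the 4 distinct bracketings:
[S [NP [Det some] [N photograph]] [VP [VP [V praised]] [Conj and] [VP [VP [V vanished]] [PP [P behind] [NP [NP [Det no] [N paper]] [Conj and] [NP [NP [Det some] [N robot]] [Conj and] [NP [Det some] [N linguist]]]]]]]]
[S [NP [Det some] [N photograph]] [VP [VP [V praised]] [Conj and] [VP [VP [V vanished]] [PP [P behind] [NP [NP [NP [Det no] [N paper]] [Conj and] [NP [Det some] [N robot]]] [Conj and] [NP [Det some] [N linguist]]]]]]]
The trees differ in how a recursive rule is bracketed over the same span.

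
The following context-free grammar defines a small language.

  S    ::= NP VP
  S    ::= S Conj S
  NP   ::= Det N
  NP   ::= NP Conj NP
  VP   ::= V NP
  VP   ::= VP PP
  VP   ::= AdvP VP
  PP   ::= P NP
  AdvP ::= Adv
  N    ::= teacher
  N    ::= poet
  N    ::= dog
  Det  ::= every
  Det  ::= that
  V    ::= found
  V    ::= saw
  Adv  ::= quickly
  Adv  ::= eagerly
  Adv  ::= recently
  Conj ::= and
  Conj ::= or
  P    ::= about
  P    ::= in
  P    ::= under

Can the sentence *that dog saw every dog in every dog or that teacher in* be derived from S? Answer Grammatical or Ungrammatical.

Ungrammatical

For S → NP VP, the only prefix that parses as NP is 'that dog', but the remainder 'saw every dog in every dog or that teacher in' is not a VP under these rules. The alternative S rule S → S Conj S likewise has no satisfying split.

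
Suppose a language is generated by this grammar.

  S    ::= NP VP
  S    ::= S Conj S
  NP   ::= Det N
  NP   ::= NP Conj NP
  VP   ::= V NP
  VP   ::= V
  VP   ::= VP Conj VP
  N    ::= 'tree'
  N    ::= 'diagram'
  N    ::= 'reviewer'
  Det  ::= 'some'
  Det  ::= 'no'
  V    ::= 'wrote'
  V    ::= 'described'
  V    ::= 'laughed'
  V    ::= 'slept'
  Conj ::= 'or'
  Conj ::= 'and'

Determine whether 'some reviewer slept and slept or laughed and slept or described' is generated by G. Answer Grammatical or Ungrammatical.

S
  NP
    Det: some
    N: reviewer
  VP
    VP
      V: slept
    Conj: and
    VP
      VP
        V: slept
      Conj: or
      VP
        VP
          V: laughed
        Conj: and
        VP
          VP
            V: slept
          Conj: or
          VP
            V: described
Each bracket corresponds to one application of a listed rule, so the string is derivable from S.

Grammatical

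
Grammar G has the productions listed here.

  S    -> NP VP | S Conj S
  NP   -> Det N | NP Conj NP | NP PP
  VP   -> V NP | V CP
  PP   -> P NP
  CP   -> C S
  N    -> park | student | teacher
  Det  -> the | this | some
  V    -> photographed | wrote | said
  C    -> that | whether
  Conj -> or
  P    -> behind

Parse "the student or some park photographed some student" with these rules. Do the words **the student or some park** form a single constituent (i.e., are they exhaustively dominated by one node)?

[S [NP [NP [Det the] [N student]] [Conj or] [NP [Det some] [N park]]] [VP [V photographed] [NP [Det some] [N student]]]]
The words 'the student or some park' are exhaustively dominated by a single NP node (built by NP → NP Conj NP), so they form a constituent.

Yes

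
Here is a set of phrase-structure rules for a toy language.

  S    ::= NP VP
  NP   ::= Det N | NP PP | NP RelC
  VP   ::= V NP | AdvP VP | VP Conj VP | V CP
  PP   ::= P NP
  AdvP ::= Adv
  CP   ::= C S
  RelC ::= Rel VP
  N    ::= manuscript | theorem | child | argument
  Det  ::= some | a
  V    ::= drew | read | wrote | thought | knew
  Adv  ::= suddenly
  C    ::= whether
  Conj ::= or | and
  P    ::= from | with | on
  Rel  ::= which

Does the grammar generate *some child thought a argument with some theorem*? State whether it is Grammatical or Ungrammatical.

S
  NP
    Det: some
    N: child
  VP
    V: thought
    NP
      NP
        Det: a
        N: argument
      PP
        P: with
        NP
          Det: some
          N: theorem
Each bracket corresponds to one application of a listed rule, so the string is derivable from S.

Grammatical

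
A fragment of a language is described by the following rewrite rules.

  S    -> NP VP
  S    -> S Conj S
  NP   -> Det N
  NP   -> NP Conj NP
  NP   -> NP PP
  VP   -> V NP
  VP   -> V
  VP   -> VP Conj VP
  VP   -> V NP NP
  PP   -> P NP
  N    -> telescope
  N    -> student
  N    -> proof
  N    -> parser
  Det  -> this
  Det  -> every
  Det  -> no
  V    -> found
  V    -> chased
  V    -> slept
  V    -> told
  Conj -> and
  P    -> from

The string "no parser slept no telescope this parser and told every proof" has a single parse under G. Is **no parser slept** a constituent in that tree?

No

[S [NP [Det no] [N parser]] [VP [VP [V slept] [NP [Det no] [N telescope]] [NP [Det this] [N parser]]] [Conj and] [VP [V told] [NP [Det every] [N proof]]]]]
The smallest constituent containing 'no parser slept' is the S spanning 'no parser slept no telescope this parser and told every proof'; no single node in the tree dominates exactly the given words.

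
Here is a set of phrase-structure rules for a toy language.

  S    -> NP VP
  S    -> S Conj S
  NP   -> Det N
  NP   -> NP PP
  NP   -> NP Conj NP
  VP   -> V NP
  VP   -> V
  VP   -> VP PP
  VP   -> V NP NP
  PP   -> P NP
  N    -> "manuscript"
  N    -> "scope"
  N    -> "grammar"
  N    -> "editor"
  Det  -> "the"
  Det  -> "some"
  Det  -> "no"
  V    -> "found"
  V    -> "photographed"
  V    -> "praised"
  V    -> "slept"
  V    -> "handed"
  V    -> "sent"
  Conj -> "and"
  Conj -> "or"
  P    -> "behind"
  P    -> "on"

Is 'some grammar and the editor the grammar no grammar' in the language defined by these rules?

Ungrammatical

For S → NP VP, every NP-prefix leaves a non-VP remainder: after 'some grammar' the remainder is not a VP; after 'some grammar and the editor' the remainder is not a VP. The alternative S rule S → S Conj S likewise has no satisfying split.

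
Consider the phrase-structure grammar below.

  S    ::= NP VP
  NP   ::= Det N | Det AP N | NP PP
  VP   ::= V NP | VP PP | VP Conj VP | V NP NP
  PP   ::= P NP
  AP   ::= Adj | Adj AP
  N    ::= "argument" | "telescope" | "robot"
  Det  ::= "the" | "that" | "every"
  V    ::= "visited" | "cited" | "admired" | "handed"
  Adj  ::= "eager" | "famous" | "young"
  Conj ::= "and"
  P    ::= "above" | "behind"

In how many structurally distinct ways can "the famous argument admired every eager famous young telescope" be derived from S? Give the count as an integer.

[S [NP [Det the] [AP [Adj famous]] [N argument]] [VP [V admired] [NP [Det every] [AP [Adj eager] [AP [Adj famous] [AP [Adj young]]]] [N telescope]]]]
No rule offers an alternative attachment or grouping for any span, so this is the only derivation.

1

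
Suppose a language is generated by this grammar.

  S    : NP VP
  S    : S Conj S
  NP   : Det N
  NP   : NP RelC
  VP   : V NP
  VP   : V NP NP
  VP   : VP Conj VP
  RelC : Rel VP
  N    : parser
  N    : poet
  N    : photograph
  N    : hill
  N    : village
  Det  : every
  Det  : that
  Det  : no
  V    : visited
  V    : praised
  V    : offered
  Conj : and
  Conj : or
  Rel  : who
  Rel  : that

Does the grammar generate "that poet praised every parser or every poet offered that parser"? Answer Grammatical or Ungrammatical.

S
  S
    NP
      Det: that
      N: poet
    VP
      V: praised
      NP
        Det: every
        N: parser
  Conj: or
  S
    NP
      Det: every
      N: poet
    VP
      V: offered
      NP
        Det: that
        N: parser
The bracketing above is licensed at every node by one of the given productions, with S at the root.

Grammatical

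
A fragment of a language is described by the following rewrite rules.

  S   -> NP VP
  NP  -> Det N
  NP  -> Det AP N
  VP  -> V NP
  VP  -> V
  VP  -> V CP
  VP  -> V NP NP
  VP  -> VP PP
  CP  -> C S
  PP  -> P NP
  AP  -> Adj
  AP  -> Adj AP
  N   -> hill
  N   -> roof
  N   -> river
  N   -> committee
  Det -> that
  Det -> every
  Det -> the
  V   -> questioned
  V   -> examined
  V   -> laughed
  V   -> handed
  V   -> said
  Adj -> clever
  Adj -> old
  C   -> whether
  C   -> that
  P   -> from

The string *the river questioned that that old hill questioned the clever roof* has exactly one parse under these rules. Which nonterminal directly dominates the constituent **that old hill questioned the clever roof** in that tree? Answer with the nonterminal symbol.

[S [NP [Det the] [N river]] [VP [V questioned] [CP [C that] [S [NP [Det that] [AP [Adj old]] [N hill]] [VP [V questioned] [NP [Det the] [AP [Adj clever]] [N roof]]]]]]]
The span 'that old hill questioned the clever roof' is the S node built by S → NP VP.
Its mother is the CP built by CP → C S.

CP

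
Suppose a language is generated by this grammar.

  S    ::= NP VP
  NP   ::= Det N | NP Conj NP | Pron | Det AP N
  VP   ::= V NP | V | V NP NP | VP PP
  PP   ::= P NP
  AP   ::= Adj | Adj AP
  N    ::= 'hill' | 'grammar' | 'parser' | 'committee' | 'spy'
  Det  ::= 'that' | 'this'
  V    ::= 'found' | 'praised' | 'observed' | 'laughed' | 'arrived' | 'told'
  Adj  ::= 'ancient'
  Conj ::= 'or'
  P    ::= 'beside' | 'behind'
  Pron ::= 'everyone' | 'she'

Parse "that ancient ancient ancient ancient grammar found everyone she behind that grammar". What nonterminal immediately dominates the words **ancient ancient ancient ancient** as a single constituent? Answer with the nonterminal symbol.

S
  NP
    Det: that
    AP
      Adj: ancient
      AP
        Adj: ancient
        AP
          Adj: ancient
          AP
            Adj: ancient
    N: grammar
  VP
    VP
      V: found
      NP
        Pron: everyone
      NP
        Pron: she
    PP
      P: behind
      NP
        Det: that
        N: grammar
The span 'ancient ancient ancient ancient' is the AP node built by AP → Adj AP.

AP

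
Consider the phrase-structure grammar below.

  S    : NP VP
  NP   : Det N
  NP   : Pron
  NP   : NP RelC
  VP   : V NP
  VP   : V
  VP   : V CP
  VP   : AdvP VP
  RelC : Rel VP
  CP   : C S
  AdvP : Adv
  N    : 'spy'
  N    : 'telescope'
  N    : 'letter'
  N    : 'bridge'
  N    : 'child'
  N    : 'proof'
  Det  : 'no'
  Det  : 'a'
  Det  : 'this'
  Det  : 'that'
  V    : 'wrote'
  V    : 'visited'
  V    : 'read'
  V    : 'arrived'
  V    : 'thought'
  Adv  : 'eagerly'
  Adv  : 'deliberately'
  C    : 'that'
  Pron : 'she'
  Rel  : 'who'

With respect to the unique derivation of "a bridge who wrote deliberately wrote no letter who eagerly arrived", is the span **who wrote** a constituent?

Yes

[S [NP [NP [Det a] [N bridge]] [RelC [Rel who] [VP [V wrote]]]] [VP [AdvP [Adv deliberately]] [VP [V wrote] [NP [NP [Det no] [N letter]] [RelC [Rel who] [VP [AdvP [Adv eagerly]] [VP [V arrived]]]]]]]]
The words 'who wrote' are exhaustively dominated by a single RelC node (built by RelC → Rel VP), so they form a constituent.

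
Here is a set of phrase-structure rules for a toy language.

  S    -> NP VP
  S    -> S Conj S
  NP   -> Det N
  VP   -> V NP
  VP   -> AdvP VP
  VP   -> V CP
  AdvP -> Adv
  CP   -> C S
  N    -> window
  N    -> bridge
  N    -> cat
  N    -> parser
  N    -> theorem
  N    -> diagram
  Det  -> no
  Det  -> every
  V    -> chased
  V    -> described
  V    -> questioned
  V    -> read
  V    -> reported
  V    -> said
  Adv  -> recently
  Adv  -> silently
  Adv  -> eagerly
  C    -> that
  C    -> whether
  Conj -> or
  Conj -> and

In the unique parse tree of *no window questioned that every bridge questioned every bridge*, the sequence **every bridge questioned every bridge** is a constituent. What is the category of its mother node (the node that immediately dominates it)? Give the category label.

S
  NP
    Det: no
    N: window
  VP
    V: questioned
    CP
      C: that
      S
        NP
          Det: every
          N: bridge
        VP
          V: questioned
          NP
            Det: every
            N: bridge
The span 'every bridge questioned every bridge' is the S node built by S → NP VP.
Its mother is the CP built by CP → C S.

CP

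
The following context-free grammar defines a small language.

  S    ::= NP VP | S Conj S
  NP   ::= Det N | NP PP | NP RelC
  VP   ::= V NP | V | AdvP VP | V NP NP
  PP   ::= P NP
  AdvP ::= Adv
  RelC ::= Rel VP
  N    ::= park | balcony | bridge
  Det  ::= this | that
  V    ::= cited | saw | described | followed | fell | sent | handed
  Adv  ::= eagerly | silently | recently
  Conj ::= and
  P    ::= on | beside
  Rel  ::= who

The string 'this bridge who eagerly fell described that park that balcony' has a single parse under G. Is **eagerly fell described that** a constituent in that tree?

No

[S [NP [NP [Det this] [N bridge]] [RelC [Rel who] [VP [AdvP [Adv eagerly]] [VP [V fell]]]]] [VP [V described] [NP [Det that] [N park]] [NP [Det that] [N balcony]]]]
The smallest constituent containing 'eagerly fell described that' is the S spanning 'this bridge who eagerly fell described that park that balcony'; no single node in the tree dominates exactly the given words.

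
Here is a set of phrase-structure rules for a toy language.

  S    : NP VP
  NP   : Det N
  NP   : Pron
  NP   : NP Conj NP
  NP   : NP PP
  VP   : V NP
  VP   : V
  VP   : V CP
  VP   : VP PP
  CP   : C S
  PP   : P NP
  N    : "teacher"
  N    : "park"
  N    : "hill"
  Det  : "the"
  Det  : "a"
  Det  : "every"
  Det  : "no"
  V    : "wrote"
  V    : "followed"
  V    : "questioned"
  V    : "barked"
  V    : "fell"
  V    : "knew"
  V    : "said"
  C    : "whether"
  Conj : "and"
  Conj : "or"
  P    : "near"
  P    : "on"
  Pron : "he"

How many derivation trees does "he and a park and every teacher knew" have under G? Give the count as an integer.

The two bracketings:
[S [NP [NP [Pron he]] [Conj and] [NP [NP [Det a] [N park]] [Conj and] [NP [Det every] [N teacher]]]] [VP [V knew]]]
[S [NP [NP [NP [Pron he]] [Conj and] [NP [Det a] [N park]]] [Conj and] [NP [Det every] [N teacher]]] [VP [V knew]]]
The trees differ in how a recursive rule is bracketed over the same span.

2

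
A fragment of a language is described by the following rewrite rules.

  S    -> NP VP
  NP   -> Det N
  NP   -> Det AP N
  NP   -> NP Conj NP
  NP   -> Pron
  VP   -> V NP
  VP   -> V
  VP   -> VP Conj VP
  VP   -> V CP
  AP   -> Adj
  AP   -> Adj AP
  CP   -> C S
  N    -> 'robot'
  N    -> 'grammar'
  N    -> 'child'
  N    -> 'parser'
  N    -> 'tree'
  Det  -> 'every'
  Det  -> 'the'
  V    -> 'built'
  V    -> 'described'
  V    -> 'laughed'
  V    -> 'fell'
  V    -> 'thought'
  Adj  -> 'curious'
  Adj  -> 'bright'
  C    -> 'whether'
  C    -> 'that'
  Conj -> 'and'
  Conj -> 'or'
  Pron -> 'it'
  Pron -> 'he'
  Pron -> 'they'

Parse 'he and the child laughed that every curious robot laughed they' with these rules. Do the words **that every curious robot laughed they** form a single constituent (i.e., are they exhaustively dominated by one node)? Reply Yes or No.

Yes

[S [NP [NP [Pron he]] [Conj and] [NP [Det the] [N child]]] [VP [V laughed] [CP [C that] [S [NP [Det every] [AP [Adj curious]] [N robot]] [VP [V laughed] [NP [Pron they]]]]]]]
The words 'that every curious robot laughed they' are exhaustively dominated by a single CP node (built by CP → C S), so they form a constituent.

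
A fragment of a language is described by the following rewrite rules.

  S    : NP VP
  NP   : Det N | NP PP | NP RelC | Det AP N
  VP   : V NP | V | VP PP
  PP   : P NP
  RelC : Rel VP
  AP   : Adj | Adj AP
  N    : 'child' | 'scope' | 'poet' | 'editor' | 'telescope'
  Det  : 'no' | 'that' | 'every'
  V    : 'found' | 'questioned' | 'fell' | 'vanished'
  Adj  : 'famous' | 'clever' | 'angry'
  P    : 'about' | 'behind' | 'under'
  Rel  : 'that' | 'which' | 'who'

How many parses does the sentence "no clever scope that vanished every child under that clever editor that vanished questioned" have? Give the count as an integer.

7

Two of the 7 distinct bracketings:
[S [NP [NP [NP [Det no] [AP [Adj clever]] [N scope]] [RelC [Rel that] [VP [V vanished] [NP [Det every] [N child]]]]] [PP [P under] [NP [NP [Det that] [AP [Adj clever]] [N editor]] [RelC [Rel that] [VP [V vanished]]]]]] [VP [V questioned]]]
[S [NP [NP [Det no] [AP [Adj clever]] [N scope]] [RelC [Rel that] [VP [V vanished] [NP [NP [Det every] [N child]] [PP [P under] [NP [NP [Det that] [AP [Adj clever]] [N editor]] [RelC [Rel that] [VP [V vanished]]]]]]]]] [VP [V questioned]]]
The trees differ in how a recursive rule is bracketed over the same span.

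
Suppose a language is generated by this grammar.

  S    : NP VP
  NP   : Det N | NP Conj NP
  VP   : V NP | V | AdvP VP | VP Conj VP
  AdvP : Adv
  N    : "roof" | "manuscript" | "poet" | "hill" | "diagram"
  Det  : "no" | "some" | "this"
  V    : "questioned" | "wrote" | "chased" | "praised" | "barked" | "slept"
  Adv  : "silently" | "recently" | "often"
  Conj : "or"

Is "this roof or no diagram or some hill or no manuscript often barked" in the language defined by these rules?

S
  NP
    NP
      Det: this
      N: roof
    Conj: or
    NP
      NP
        Det: no
        N: diagram
      Conj: or
      NP
        NP
          Det: some
          N: hill
        Conj: or
        NP
          Det: no
          N: manuscript
  VP
    AdvP
      Adv: often
    VP
      V: barked
Each bracket corresponds to one application of a listed rule, so the string is derivable from S.

Grammatical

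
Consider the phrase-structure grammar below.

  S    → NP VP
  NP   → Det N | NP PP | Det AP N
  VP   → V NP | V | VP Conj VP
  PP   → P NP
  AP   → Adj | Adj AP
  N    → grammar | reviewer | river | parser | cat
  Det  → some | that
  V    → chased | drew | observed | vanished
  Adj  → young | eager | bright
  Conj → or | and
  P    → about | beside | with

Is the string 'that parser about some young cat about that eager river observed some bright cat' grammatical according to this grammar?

Grammatical

S
  NP
    NP
      Det: that
      N: parser
    PP
      P: about
      NP
        NP
          Det: some
          AP
            Adj: young
          N: cat
        PP
          P: about
          NP
            Det: that
            AP
              Adj: eager
            N: river
  VP
    V: observed
    NP
      Det: some
      AP
        Adj: bright
      N: cat
The bracketing above is licensed at every node by one of the given productions, with S at the root.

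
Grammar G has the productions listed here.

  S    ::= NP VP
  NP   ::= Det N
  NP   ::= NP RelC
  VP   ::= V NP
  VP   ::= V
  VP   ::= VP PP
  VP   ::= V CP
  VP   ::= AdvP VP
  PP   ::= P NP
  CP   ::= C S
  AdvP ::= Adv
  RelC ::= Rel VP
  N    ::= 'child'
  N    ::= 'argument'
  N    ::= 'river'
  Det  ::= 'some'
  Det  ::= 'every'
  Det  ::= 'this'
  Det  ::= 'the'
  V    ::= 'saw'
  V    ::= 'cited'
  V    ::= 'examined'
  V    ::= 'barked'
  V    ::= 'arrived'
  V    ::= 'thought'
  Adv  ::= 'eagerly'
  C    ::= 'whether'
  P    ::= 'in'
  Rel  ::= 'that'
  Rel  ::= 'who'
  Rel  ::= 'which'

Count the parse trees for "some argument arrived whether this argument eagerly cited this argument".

[S [NP [Det some] [N argument]] [VP [V arrived] [CP [C whether] [S [NP [Det this] [N argument]] [VP [AdvP [Adv eagerly]] [VP [V cited] [NP [Det this] [N argument]]]]]]]]
No rule offers an alternative attachment or grouping for any span, so this is the only derivation.

1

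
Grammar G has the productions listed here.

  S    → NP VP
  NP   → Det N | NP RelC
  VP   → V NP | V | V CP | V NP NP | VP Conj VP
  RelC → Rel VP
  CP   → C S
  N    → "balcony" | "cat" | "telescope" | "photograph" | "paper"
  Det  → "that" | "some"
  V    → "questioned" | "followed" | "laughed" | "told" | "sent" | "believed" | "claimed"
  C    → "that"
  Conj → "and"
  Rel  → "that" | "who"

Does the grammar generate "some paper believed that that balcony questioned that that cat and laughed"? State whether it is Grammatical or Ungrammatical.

For S → NP VP, the only prefix that parses as NP is 'some paper', but the remainder 'believed that that balcony questioned that that cat and laughed' is not a VP under these rules.

Ungrammatical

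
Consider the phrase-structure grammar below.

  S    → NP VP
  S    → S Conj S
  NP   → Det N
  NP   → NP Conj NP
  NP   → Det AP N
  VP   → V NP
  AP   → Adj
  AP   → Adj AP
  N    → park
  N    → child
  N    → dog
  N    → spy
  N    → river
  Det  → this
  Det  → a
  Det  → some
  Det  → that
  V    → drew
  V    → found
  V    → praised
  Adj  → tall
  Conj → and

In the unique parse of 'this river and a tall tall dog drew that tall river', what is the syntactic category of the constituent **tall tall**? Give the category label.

AP

[S [NP [NP [Det this] [N river]] [Conj and] [NP [Det a] [AP [Adj tall] [AP [Adj tall]]] [N dog]]] [VP [V drew] [NP [Det that] [AP [Adj tall]] [N river]]]]
The span 'tall tall' is the AP node built by AP → Adj AP.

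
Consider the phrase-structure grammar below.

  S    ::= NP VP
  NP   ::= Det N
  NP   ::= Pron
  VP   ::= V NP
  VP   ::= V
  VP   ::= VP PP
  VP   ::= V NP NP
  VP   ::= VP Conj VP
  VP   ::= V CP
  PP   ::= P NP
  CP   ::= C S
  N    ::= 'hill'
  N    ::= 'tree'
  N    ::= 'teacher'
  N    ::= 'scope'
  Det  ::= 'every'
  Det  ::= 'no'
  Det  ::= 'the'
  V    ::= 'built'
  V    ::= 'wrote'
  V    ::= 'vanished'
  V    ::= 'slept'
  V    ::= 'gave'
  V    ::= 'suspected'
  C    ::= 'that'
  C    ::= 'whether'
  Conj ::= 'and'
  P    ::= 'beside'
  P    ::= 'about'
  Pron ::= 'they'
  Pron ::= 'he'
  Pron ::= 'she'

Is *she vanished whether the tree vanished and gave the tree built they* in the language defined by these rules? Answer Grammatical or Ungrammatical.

Ungrammatical

For S → NP VP, the only prefix that parses as NP is 'she', but the remainder 'vanished whether the tree vanished and gave the tree built they' is not a VP under these rules.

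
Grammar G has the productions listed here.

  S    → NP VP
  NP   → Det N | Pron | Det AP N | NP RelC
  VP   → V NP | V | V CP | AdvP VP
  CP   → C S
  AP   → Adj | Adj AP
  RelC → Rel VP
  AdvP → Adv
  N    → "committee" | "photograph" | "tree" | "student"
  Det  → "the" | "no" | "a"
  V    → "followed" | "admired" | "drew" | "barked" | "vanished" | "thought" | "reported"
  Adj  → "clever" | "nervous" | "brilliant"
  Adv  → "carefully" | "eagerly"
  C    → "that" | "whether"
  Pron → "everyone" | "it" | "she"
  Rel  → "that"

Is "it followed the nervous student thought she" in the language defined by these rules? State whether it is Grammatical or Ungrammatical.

For S → NP VP, the only prefix that parses as NP is 'it', but the remainder 'followed the nervous student thought she' is not a VP under these rules.

Ungrammatical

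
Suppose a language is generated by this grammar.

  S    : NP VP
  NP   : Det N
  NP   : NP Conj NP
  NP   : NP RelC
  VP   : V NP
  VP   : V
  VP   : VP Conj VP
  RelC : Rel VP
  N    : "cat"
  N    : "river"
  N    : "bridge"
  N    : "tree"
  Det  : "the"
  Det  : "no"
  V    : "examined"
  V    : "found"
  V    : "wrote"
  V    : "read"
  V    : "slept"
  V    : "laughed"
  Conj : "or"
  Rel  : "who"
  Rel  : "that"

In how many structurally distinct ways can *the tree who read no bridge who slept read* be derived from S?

The two bracketings:
[S [NP [NP [Det the] [N tree]] [RelC [Rel who] [VP [V read] [NP [NP [Det no] [N bridge]] [RelC [Rel who] [VP [V slept]]]]]]] [VP [V read]]]
[S [NP [NP [NP [Det the] [N tree]] [RelC [Rel who] [VP [V read] [NP [Det no] [N bridge]]]]] [RelC [Rel who] [VP [V slept]]]] [VP [V read]]]
The trees differ in how a recursive rule is bracketed over the same span.

2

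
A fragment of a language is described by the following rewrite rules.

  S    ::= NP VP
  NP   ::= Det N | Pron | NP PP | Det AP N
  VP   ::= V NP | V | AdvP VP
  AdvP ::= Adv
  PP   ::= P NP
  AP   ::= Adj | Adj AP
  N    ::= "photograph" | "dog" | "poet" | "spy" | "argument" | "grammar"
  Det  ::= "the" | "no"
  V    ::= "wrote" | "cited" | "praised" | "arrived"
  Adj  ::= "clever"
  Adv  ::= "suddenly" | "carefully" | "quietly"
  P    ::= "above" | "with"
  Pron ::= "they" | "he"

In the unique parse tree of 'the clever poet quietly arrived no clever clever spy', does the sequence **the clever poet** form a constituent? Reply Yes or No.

[S [NP [Det the] [AP [Adj clever]] [N poet]] [VP [AdvP [Adv quietly]] [VP [V arrived] [NP [Det no] [AP [Adj clever] [AP [Adj clever]]] [N spy]]]]]
The words 'the clever poet' are exhaustively dominated by a single NP node (built by NP → Det AP N), so they form a constituent.

Yes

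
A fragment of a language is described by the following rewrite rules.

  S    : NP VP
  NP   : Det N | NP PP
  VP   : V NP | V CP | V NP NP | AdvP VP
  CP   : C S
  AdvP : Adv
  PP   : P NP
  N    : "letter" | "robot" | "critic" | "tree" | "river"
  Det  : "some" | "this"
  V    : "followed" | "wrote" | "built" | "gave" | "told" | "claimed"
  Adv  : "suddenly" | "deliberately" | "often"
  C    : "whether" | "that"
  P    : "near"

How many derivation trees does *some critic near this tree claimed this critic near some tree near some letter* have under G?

The two bracketings:
[S [NP [NP [Det some] [N critic]] [PP [P near] [NP [Det this] [N tree]]]] [VP [V claimed] [NP [NP [Det this] [N critic]] [PP [P near] [NP [NP [Det some] [N tree]] [PP [P near] [NP [Det some] [N letter]]]]]]]]
[S [NP [NP [Det some] [N critic]] [PP [P near] [NP [Det this] [N tree]]]] [VP [V claimed] [NP [NP [NP [Det this] [N critic]] [PP [P near] [NP [Det some] [N tree]]]] [PP [P near] [NP [Det some] [N letter]]]]]]
The trees differ in how a recursive rule is bracketed over the same span.

2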